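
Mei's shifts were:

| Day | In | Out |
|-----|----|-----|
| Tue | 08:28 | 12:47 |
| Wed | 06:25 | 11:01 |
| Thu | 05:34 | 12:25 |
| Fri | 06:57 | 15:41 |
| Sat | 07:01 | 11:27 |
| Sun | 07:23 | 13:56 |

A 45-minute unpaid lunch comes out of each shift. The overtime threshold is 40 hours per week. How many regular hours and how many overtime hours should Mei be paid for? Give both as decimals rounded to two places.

Tue: 08:28–12:47 = 4 h 19 min; less 45 min break → 3 h 34 min
Wed: 06:25–11:01 = 4 h 36 min; less 45 min break → 3 h 51 min
Thu: 05:34–12:25 = 6 h 51 min; less 45 min break → 6 h 6 min
Fri: 06:57–15:41 = 8 h 44 min; less 45 min break → 7 h 59 min
Sat: 07:01–11:27 = 4 h 26 min; less 45 min break → 3 h 41 min
Sun: 07:23–13:56 = 6 h 33 min; less 45 min break → 5 h 48 min
Total worked: 30 h 59 min = 30.98 h.
Threshold 40 h → overtime 0 h 0 min, regular 30 h 59 min.

Regular 30.98 hours, overtime 0.00 hours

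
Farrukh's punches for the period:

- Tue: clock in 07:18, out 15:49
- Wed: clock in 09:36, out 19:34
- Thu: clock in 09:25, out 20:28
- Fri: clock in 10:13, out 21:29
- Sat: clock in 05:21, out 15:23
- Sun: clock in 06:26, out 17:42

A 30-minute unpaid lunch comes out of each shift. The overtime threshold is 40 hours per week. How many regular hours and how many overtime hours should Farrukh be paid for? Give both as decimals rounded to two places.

Tue: 07:18–15:49 = 8 h 31 min; less 30 min break → 8 h 1 min
Wed: 09:36–19:34 = 9 h 58 min; less 30 min break → 9 h 28 min
Thu: 09:25–20:28 = 11 h 3 min; less 30 min break → 10 h 33 min
Fri: 10:13–21:29 = 11 h 16 min; less 30 min break → 10 h 46 min
Sat: 05:21–15:23 = 10 h 2 min; less 30 min break → 9 h 32 min
Sun: 06:26–17:42 = 11 h 16 min; less 30 min break → 10 h 46 min
Total worked: 59 h 6 min = 59.10 h.
Threshold 40 h → overtime 19 h 6 min, regular 40 h 0 min.

Regular 40.00 hours, overtime 19.10 hours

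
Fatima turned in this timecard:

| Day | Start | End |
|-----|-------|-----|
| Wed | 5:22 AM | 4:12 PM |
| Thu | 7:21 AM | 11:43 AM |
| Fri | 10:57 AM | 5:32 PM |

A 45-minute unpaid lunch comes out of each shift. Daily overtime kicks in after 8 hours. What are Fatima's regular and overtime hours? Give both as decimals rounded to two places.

Regular 17.45 hours, overtime 2.08 hours

Wed: 5:22 AM–4:12 PM = 10 h 50 min; less 45 min break → 10 h 5 min
Thu: 7:21 AM–11:43 AM = 4 h 22 min; less 45 min break → 3 h 37 min
Fri: 10:57 AM–5:32 PM = 6 h 35 min; less 45 min break → 5 h 50 min
Wed reg 8 h 0 min / OT 2 h 5 min; Thu reg 3 h 37 min / OT 0 h 0 min; Fri reg 5 h 50 min / OT 0 h 0 min.
Totals: regular 17 h 27 min, overtime 2 h 5 min.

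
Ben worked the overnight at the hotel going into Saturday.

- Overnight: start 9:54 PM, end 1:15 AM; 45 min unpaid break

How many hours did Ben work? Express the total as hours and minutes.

2 h 36 min

Overnight: 9:54 PM → midnight = 2 h 6 min; midnight → 1:15 AM = 1 h 15 min; span 3 h 21 min; less 45 min break → 2 h 36 min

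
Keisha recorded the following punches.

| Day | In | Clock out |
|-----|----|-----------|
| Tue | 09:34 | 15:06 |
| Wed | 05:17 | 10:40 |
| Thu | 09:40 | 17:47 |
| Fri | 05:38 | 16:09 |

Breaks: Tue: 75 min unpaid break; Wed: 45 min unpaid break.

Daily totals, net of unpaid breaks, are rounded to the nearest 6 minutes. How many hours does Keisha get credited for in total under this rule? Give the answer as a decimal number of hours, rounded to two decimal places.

Tue: 09:34–15:06 = 5 h 32 min − 75 min = 4 h 17 min → rounds to 4 h 18 min
Wed: 05:17–10:40 = 5 h 23 min − 45 min = 4 h 38 min → rounds to 4 h 36 min
Thu: 09:40–17:47 = 8 h 7 min → rounds to 8 h 6 min
Fri: 05:38–16:09 = 10 h 31 min → rounds to 10 h 30 min
Total credited: 27 h 30 min.

27.50 hours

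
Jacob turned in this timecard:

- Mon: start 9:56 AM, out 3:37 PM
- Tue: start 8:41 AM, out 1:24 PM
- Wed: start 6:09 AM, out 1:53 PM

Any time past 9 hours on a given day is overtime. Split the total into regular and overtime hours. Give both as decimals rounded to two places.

Regular 18.13 hours, overtime 0.00 hours

Mon: 9:56 AM–3:37 PM = 5 h 41 min
Tue: 8:41 AM–1:24 PM = 4 h 43 min
Wed: 6:09 AM–1:53 PM = 7 h 44 min
Mon reg 5 h 41 min / OT 0 h 0 min; Tue reg 4 h 43 min / OT 0 h 0 min; Wed reg 7 h 44 min / OT 0 h 0 min.
Totals: regular 18 h 8 min, overtime 0 h 0 min.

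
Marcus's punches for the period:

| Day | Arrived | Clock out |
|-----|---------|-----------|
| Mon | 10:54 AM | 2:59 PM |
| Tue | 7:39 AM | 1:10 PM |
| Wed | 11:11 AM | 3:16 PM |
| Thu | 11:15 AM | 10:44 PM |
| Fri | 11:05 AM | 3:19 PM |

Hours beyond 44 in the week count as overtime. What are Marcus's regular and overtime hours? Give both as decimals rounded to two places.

Regular 29.40 hours, overtime 0.00 hours

Mon: 10:54 AM–2:59 PM = 4 h 5 min
Tue: 7:39 AM–1:10 PM = 5 h 31 min
Wed: 11:11 AM–3:16 PM = 4 h 5 min
Thu: 11:15 AM–10:44 PM = 11 h 29 min
Fri: 11:05 AM–3:19 PM = 4 h 14 min
Total worked: 29 h 24 min = 29.40 h.
Threshold 44 h → overtime 0 h 0 min, regular 29 h 24 min.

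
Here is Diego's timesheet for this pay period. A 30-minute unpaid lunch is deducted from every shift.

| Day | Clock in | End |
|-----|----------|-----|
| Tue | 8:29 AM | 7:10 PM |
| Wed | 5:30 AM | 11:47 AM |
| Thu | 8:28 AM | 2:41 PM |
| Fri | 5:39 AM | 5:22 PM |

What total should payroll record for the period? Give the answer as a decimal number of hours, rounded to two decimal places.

Tue: 8:29 AM–7:10 PM = 10 h 41 min; less 30 min break → 10 h 11 min
Wed: 5:30 AM–11:47 AM = 6 h 17 min; less 30 min break → 5 h 47 min
Thu: 8:28 AM–2:41 PM = 6 h 13 min; less 30 min break → 5 h 43 min
Fri: 5:39 AM–5:22 PM = 11 h 43 min; less 30 min break → 11 h 13 min
Total: 10 h 11 min + 5 h 47 min + 5 h 43 min + 11 h 13 min = 32 h 54 min.

32.90 hours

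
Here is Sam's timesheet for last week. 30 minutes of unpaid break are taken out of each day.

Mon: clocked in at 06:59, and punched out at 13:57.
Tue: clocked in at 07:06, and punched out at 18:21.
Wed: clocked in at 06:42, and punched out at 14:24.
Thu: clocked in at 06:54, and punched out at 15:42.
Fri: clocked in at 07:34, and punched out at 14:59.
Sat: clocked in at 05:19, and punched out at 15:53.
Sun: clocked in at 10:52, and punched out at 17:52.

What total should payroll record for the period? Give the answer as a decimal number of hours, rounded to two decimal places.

Mon: 06:59–13:57 = 6 h 58 min; less 30 min break → 6 h 28 min
Tue: 07:06–18:21 = 11 h 15 min; less 30 min break → 10 h 45 min
Wed: 06:42–14:24 = 7 h 42 min; less 30 min break → 7 h 12 min
Thu: 06:54–15:42 = 8 h 48 min; less 30 min break → 8 h 18 min
Fri: 07:34–14:59 = 7 h 25 min; less 30 min break → 6 h 55 min
Sat: 05:19–15:53 = 10 h 34 min; less 30 min break → 10 h 4 min
Sun: 10:52–17:52 = 7 h 0 min; less 30 min break → 6 h 30 min
Total: 6 h 28 min + 10 h 45 min + 7 h 12 min + 8 h 18 min + 6 h 55 min + 10 h 4 min + 6 h 30 min = 56 h 12 min.

56.20 hours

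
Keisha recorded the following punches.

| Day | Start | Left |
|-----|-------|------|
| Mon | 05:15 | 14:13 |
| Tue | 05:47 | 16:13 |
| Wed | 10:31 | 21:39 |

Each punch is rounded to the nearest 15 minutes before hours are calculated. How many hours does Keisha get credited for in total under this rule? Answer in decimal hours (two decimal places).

30.75 hours

Mon: in 05:15→05:15, out 14:13→14:15; 9 h 0 min
Tue: in 05:47→05:45, out 16:13→16:15; 10 h 30 min
Wed: in 10:31→10:30, out 21:39→21:45; 11 h 15 min
Total credited: 30 h 45 min.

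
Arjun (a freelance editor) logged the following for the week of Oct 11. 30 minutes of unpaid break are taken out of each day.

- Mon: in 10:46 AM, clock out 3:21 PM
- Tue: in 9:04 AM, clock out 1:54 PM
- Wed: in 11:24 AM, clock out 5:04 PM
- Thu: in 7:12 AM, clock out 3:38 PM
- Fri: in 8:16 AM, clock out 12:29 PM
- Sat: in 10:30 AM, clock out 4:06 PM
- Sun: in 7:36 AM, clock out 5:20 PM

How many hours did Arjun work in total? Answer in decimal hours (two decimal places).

Mon: 10:46 AM–3:21 PM = 4 h 35 min; less 30 min break → 4 h 5 min
Tue: 9:04 AM–1:54 PM = 4 h 50 min; less 30 min break → 4 h 20 min
Wed: 11:24 AM–5:04 PM = 5 h 40 min; less 30 min break → 5 h 10 min
Thu: 7:12 AM–3:38 PM = 8 h 26 min; less 30 min break → 7 h 56 min
Fri: 8:16 AM–12:29 PM = 4 h 13 min; less 30 min break → 3 h 43 min
Sat: 10:30 AM–4:06 PM = 5 h 36 min; less 30 min break → 5 h 6 min
Sun: 7:36 AM–5:20 PM = 9 h 44 min; less 30 min break → 9 h 14 min
Total: 4 h 5 min + 4 h 20 min + 5 h 10 min + 7 h 56 min + 3 h 43 min + 5 h 6 min + 9 h 14 min = 39 h 34 min.

39.57 hours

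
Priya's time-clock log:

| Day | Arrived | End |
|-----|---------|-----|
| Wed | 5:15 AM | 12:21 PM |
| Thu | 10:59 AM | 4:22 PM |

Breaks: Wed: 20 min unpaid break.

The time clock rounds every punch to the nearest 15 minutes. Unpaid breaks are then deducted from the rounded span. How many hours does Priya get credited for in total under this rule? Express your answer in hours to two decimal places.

11.92 hours

Wed: in 5:15 AM→5:15 AM, out 12:21 PM→12:15 PM; 7 h 0 min − 20 min = 6 h 40 min
Thu: in 10:59 AM→11:00 AM, out 4:22 PM→4:15 PM; 5 h 15 min
Total credited: 11 h 55 min.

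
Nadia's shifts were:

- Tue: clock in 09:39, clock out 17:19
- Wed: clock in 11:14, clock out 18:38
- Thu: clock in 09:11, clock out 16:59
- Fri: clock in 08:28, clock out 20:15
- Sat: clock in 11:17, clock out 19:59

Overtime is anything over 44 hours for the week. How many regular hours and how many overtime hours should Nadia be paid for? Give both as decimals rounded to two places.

Regular 43.35 hours, overtime 0.00 hours

Tue: 09:39–17:19 = 7 h 40 min
Wed: 11:14–18:38 = 7 h 24 min
Thu: 09:11–16:59 = 7 h 48 min
Fri: 08:28–20:15 = 11 h 47 min
Sat: 11:17–19:59 = 8 h 42 min
Total worked: 43 h 21 min = 43.35 h.
Threshold 44 h → overtime 0 h 0 min, regular 43 h 21 min.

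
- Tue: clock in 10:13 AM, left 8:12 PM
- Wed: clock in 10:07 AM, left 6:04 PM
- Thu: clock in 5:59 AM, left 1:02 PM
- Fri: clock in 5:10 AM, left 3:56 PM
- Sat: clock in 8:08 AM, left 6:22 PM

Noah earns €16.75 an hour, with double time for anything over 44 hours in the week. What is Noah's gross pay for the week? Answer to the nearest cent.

Tue: 10:13 AM–8:12 PM = 9 h 59 min
Wed: 10:07 AM–6:04 PM = 7 h 57 min
Thu: 5:59 AM–1:02 PM = 7 h 3 min
Fri: 5:10 AM–3:56 PM = 10 h 46 min
Sat: 8:08 AM–6:22 PM = 10 h 14 min
Total worked: 45 h 59 min = 2759 min.
Regular 44 h 0 min = 2640 min at €16.75/h; overtime 1 h 59 min = 119 min at €33.50/h.
Pay = (2640 × €16.75 + 119 × €33.50) ÷ 60 = €803.44.

€803.44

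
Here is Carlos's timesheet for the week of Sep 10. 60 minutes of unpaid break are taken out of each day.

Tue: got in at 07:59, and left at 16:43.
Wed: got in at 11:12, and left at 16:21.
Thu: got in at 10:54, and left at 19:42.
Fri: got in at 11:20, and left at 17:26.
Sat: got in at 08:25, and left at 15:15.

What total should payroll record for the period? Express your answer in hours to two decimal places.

30.62 hours

Tue: 07:59–16:43 = 8 h 44 min; less 60 min break → 7 h 44 min
Wed: 11:12–16:21 = 5 h 9 min; less 60 min break → 4 h 9 min
Thu: 10:54–19:42 = 8 h 48 min; less 60 min break → 7 h 48 min
Fri: 11:20–17:26 = 6 h 6 min; less 60 min break → 5 h 6 min
Sat: 08:25–15:15 = 6 h 50 min; less 60 min break → 5 h 50 min
Total: 7 h 44 min + 4 h 9 min + 7 h 48 min + 5 h 6 min + 5 h 50 min = 30 h 37 min.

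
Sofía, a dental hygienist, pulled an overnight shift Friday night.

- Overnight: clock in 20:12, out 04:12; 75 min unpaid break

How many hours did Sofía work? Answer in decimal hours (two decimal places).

6.75 hours

Overnight: 20:12 → midnight = 3 h 48 min; midnight → 04:12 = 4 h 12 min; span 8 h 0 min; less 75 min break → 6 h 45 min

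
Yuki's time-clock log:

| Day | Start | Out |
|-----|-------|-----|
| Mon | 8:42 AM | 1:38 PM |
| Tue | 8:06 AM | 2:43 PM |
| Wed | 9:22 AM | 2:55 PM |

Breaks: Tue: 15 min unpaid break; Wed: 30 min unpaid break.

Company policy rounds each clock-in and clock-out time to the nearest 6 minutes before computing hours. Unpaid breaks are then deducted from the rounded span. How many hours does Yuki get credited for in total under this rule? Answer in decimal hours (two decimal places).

16.25 hours

Mon: in 8:42 AM→8:42 AM, out 1:38 PM→1:36 PM; 4 h 54 min
Tue: in 8:06 AM→8:06 AM, out 2:43 PM→2:42 PM; 6 h 36 min − 15 min = 6 h 21 min
Wed: in 9:22 AM→9:24 AM, out 2:55 PM→2:54 PM; 5 h 30 min − 30 min = 5 h 0 min
Total credited: 16 h 15 min.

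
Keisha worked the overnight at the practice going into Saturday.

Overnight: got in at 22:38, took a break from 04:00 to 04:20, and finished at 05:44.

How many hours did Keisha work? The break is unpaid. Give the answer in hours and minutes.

6 h 46 min

Overnight: 22:38 → midnight = 1 h 22 min; midnight → 05:44 = 5 h 44 min; span 7 h 6 min; less 20 min break → 6 h 46 min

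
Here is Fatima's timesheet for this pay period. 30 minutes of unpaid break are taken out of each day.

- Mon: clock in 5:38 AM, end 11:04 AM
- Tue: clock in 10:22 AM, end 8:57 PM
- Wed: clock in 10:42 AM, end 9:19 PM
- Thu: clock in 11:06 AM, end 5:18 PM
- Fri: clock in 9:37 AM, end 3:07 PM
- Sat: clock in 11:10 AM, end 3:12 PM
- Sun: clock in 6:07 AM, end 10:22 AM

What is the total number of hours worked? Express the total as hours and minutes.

Mon: 5:38 AM–11:04 AM = 5 h 26 min; less 30 min break → 4 h 56 min
Tue: 10:22 AM–8:57 PM = 10 h 35 min; less 30 min break → 10 h 5 min
Wed: 10:42 AM–9:19 PM = 10 h 37 min; less 30 min break → 10 h 7 min
Thu: 11:06 AM–5:18 PM = 6 h 12 min; less 30 min break → 5 h 42 min
Fri: 9:37 AM–3:07 PM = 5 h 30 min; less 30 min break → 5 h 0 min
Sat: 11:10 AM–3:12 PM = 4 h 2 min; less 30 min break → 3 h 32 min
Sun: 6:07 AM–10:22 AM = 4 h 15 min; less 30 min break → 3 h 45 min
Total: 4 h 56 min + 10 h 5 min + 10 h 7 min + 5 h 42 min + 5 h 0 min + 3 h 32 min + 3 h 45 min = 43 h 7 min.

43 h 7 min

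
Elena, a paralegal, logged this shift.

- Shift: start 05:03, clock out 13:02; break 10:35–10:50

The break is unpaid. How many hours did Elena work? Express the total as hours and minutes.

7 h 44 min

Shift: 05:03–13:02 = 7 h 59 min; less 15 min break → 7 h 44 min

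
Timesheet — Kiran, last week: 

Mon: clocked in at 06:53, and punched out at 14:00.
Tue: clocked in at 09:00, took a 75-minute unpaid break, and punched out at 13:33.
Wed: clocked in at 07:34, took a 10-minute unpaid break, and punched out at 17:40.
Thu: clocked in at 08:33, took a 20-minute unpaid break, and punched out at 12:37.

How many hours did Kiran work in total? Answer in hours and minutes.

Mon: 06:53–14:00 = 7 h 7 min
Tue: 09:00–13:33 = 4 h 33 min; less 75 min break → 3 h 18 min
Wed: 07:34–17:40 = 10 h 6 min; less 10 min break → 9 h 56 min
Thu: 08:33–12:37 = 4 h 4 min; less 20 min break → 3 h 44 min
Total: 7 h 7 min + 3 h 18 min + 9 h 56 min + 3 h 44 min = 24 h 5 min.

24 h 5 min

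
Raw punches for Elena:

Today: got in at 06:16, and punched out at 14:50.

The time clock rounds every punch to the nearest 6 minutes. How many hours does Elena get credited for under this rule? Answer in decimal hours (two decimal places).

Today: in 06:16→06:18, out 14:50→14:48; 8 h 30 min

8.50 hours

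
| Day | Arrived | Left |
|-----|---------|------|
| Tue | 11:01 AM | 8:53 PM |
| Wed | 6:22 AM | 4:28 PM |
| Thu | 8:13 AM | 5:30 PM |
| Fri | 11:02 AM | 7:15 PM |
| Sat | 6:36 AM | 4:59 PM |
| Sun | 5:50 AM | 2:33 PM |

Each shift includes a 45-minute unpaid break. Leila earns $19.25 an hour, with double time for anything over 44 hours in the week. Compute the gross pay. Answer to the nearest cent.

$1157.57

Tue: 11:01 AM–8:53 PM = 9 h 52 min; less 45 min break → 9 h 7 min
Wed: 6:22 AM–4:28 PM = 10 h 6 min; less 45 min break → 9 h 21 min
Thu: 8:13 AM–5:30 PM = 9 h 17 min; less 45 min break → 8 h 32 min
Fri: 11:02 AM–7:15 PM = 8 h 13 min; less 45 min break → 7 h 28 min
Sat: 6:36 AM–4:59 PM = 10 h 23 min; less 45 min break → 9 h 38 min
Sun: 5:50 AM–2:33 PM = 8 h 43 min; less 45 min break → 7 h 58 min
Total worked: 52 h 4 min = 3124 min.
Regular 44 h 0 min = 2640 min at $19.25/h; overtime 8 h 4 min = 484 min at $38.50/h.
Pay = (2640 × $19.25 + 484 × $38.50) ÷ 60 = $1157.57.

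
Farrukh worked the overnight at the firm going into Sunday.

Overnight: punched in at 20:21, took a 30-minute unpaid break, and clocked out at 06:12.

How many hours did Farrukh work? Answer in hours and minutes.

9 h 21 min

Overnight: 20:21 → midnight = 3 h 39 min; midnight → 06:12 = 6 h 12 min; span 9 h 51 min; less 30 min break → 9 h 21 min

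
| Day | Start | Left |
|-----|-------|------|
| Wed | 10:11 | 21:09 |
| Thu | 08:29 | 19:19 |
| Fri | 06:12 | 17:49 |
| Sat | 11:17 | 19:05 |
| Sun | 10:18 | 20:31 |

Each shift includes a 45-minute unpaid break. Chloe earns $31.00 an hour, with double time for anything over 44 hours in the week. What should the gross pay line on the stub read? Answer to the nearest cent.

Wed: 10:11–21:09 = 10 h 58 min; less 45 min break → 10 h 13 min
Thu: 08:29–19:19 = 10 h 50 min; less 45 min break → 10 h 5 min
Fri: 06:12–17:49 = 11 h 37 min; less 45 min break → 10 h 52 min
Sat: 11:17–19:05 = 7 h 48 min; less 45 min break → 7 h 3 min
Sun: 10:18–20:31 = 10 h 13 min; less 45 min break → 9 h 28 min
Total worked: 47 h 41 min = 2861 min.
Regular 44 h 0 min = 2640 min at $31.00/h; overtime 3 h 41 min = 221 min at $62.00/h.
Pay = (2640 × $31.00 + 221 × $62.00) ÷ 60 = $1592.37.

$1592.37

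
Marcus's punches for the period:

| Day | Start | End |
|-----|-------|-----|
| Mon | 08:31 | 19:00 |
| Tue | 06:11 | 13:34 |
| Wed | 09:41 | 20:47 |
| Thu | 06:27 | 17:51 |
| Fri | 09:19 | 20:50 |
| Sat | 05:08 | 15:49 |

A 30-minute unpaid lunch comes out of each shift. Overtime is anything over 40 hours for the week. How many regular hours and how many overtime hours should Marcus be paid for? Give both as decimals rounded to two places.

Regular 40.00 hours, overtime 19.57 hours

Mon: 08:31–19:00 = 10 h 29 min; less 30 min break → 9 h 59 min
Tue: 06:11–13:34 = 7 h 23 min; less 30 min break → 6 h 53 min
Wed: 09:41–20:47 = 11 h 6 min; less 30 min break → 10 h 36 min
Thu: 06:27–17:51 = 11 h 24 min; less 30 min break → 10 h 54 min
Fri: 09:19–20:50 = 11 h 31 min; less 30 min break → 11 h 1 min
Sat: 05:08–15:49 = 10 h 41 min; less 30 min break → 10 h 11 min
Total worked: 59 h 34 min = 59.57 h.
Threshold 40 h → overtime 19 h 34 min, regular 40 h 0 min.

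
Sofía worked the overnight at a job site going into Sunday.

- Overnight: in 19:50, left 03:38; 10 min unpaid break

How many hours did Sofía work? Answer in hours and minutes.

Overnight: 19:50 → midnight = 4 h 10 min; midnight → 03:38 = 3 h 38 min; span 7 h 48 min; less 10 min break → 7 h 38 min

7 h 38 min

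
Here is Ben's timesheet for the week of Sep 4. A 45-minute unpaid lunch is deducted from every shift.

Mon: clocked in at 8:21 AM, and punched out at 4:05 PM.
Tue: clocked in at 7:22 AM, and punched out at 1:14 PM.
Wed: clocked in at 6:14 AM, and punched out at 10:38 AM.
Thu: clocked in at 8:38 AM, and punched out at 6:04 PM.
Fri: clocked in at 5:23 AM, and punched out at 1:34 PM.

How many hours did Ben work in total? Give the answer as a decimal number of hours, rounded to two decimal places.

Mon: 8:21 AM–4:05 PM = 7 h 44 min; less 45 min break → 6 h 59 min
Tue: 7:22 AM–1:14 PM = 5 h 52 min; less 45 min break → 5 h 7 min
Wed: 6:14 AM–10:38 AM = 4 h 24 min; less 45 min break → 3 h 39 min
Thu: 8:38 AM–6:04 PM = 9 h 26 min; less 45 min break → 8 h 41 min
Fri: 5:23 AM–1:34 PM = 8 h 11 min; less 45 min break → 7 h 26 min
Total: 6 h 59 min + 5 h 7 min + 3 h 39 min + 8 h 41 min + 7 h 26 min = 31 h 52 min.

31.87 hours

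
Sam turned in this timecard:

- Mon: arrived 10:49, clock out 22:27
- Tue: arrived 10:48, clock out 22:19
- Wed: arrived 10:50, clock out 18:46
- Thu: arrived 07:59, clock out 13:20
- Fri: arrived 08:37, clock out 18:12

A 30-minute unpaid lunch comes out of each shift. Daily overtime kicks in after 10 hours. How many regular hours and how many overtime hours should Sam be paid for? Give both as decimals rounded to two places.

Mon: 10:49–22:27 = 11 h 38 min; less 30 min break → 11 h 8 min
Tue: 10:48–22:19 = 11 h 31 min; less 30 min break → 11 h 1 min
Wed: 10:50–18:46 = 7 h 56 min; less 30 min break → 7 h 26 min
Thu: 07:59–13:20 = 5 h 21 min; less 30 min break → 4 h 51 min
Fri: 08:37–18:12 = 9 h 35 min; less 30 min break → 9 h 5 min
Mon reg 10 h 0 min / OT 1 h 8 min; Tue reg 10 h 0 min / OT 1 h 1 min; Wed reg 7 h 26 min / OT 0 h 0 min; Thu reg 4 h 51 min / OT 0 h 0 min; Fri reg 9 h 5 min / OT 0 h 0 min.
Totals: regular 41 h 22 min, overtime 2 h 9 min.

Regular 41.37 hours, overtime 2.15 hours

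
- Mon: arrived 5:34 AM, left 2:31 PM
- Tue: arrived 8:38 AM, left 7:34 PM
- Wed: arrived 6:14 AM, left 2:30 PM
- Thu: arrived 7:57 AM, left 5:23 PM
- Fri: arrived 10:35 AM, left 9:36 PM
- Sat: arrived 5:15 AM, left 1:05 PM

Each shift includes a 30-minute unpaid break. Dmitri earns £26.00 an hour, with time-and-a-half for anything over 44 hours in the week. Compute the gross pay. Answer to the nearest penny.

Mon: 5:34 AM–2:31 PM = 8 h 57 min; less 30 min break → 8 h 27 min
Tue: 8:38 AM–7:34 PM = 10 h 56 min; less 30 min break → 10 h 26 min
Wed: 6:14 AM–2:30 PM = 8 h 16 min; less 30 min break → 7 h 46 min
Thu: 7:57 AM–5:23 PM = 9 h 26 min; less 30 min break → 8 h 56 min
Fri: 10:35 AM–9:36 PM = 11 h 1 min; less 30 min break → 10 h 31 min
Sat: 5:15 AM–1:05 PM = 7 h 50 min; less 30 min break → 7 h 20 min
Total worked: 53 h 26 min = 3206 min.
Regular 44 h 0 min = 2640 min at £26.00/h; overtime 9 h 26 min = 566 min at £39.00/h.
Pay = (2640 × £26.00 + 566 × £39.00) ÷ 60 = £1511.90.

£1511.90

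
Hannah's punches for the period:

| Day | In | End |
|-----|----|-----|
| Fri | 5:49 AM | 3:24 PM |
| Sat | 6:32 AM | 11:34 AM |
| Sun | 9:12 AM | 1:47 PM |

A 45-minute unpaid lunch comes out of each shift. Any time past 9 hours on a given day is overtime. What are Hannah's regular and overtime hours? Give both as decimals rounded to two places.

Fri: 5:49 AM–3:24 PM = 9 h 35 min; less 45 min break → 8 h 50 min
Sat: 6:32 AM–11:34 AM = 5 h 2 min; less 45 min break → 4 h 17 min
Sun: 9:12 AM–1:47 PM = 4 h 35 min; less 45 min break → 3 h 50 min
Fri reg 8 h 50 min / OT 0 h 0 min; Sat reg 4 h 17 min / OT 0 h 0 min; Sun reg 3 h 50 min / OT 0 h 0 min.
Totals: regular 16 h 57 min, overtime 0 h 0 min.

Regular 16.95 hours, overtime 0.00 hours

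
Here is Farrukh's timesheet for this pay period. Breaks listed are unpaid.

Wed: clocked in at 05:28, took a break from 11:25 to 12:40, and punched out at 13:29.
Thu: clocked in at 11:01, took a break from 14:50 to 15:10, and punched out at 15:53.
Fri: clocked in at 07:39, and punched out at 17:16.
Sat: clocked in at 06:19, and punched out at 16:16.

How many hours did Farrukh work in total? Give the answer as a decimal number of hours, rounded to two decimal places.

Wed: 05:28–13:29 = 8 h 1 min; less 75 min break → 6 h 46 min
Thu: 11:01–15:53 = 4 h 52 min; less 20 min break → 4 h 32 min
Fri: 07:39–17:16 = 9 h 37 min
Sat: 06:19–16:16 = 9 h 57 min
Total: 6 h 46 min + 4 h 32 min + 9 h 37 min + 9 h 57 min = 30 h 52 min.

30.87 hours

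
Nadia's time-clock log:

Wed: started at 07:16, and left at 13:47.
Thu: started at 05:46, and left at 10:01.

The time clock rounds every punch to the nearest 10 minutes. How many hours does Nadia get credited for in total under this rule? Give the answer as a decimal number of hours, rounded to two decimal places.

Wed: in 07:16→07:20, out 13:47→13:50; 6 h 30 min
Thu: in 05:46→05:50, out 10:01→10:00; 4 h 10 min
Total credited: 10 h 40 min.

10.67 hours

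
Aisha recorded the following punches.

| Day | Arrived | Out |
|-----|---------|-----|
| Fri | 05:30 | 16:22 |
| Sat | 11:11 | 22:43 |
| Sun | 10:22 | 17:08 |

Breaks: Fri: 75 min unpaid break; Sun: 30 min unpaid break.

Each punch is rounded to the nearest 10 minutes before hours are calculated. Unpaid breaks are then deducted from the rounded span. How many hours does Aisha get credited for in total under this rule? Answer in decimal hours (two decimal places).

27.42 hours

Fri: in 05:30→05:30, out 16:22→16:20; 10 h 50 min − 75 min = 9 h 35 min
Sat: in 11:11→11:10, out 22:43→22:40; 11 h 30 min
Sun: in 10:22→10:20, out 17:08→17:10; 6 h 50 min − 30 min = 6 h 20 min
Total credited: 27 h 25 min.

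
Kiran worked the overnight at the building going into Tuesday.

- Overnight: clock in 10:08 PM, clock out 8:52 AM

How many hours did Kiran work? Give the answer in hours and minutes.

Overnight: 10:08 PM → midnight = 1 h 52 min; midnight → 8:52 AM = 8 h 52 min; span 10 h 44 min

10 h 44 min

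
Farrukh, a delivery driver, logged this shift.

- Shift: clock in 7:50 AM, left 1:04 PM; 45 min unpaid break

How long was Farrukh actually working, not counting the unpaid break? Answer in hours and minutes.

4 h 29 min

Shift: 7:50 AM–1:04 PM = 5 h 14 min; less 45 min break → 4 h 29 min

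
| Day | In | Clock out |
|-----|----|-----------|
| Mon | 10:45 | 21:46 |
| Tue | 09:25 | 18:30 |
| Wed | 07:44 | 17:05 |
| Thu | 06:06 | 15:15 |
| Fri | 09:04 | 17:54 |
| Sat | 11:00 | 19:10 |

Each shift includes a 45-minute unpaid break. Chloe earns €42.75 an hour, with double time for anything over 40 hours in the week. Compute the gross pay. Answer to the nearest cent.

Mon: 10:45–21:46 = 11 h 1 min; less 45 min break → 10 h 16 min
Tue: 09:25–18:30 = 9 h 5 min; less 45 min break → 8 h 20 min
Wed: 07:44–17:05 = 9 h 21 min; less 45 min break → 8 h 36 min
Thu: 06:06–15:15 = 9 h 9 min; less 45 min break → 8 h 24 min
Fri: 09:04–17:54 = 8 h 50 min; less 45 min break → 8 h 5 min
Sat: 11:00–19:10 = 8 h 10 min; less 45 min break → 7 h 25 min
Total worked: 51 h 6 min = 3066 min.
Regular 40 h 0 min = 2400 min at €42.75/h; overtime 11 h 6 min = 666 min at €85.50/h.
Pay = (2400 × €42.75 + 666 × €85.50) ÷ 60 = €2659.05.

€2659.05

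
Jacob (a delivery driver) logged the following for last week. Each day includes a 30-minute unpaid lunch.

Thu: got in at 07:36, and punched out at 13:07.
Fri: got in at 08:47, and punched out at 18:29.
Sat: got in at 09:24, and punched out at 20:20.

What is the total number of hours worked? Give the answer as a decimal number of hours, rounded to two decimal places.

Thu: 07:36–13:07 = 5 h 31 min; less 30 min break → 5 h 1 min
Fri: 08:47–18:29 = 9 h 42 min; less 30 min break → 9 h 12 min
Sat: 09:24–20:20 = 10 h 56 min; less 30 min break → 10 h 26 min
Total: 5 h 1 min + 9 h 12 min + 10 h 26 min = 24 h 39 min.

24.65 hours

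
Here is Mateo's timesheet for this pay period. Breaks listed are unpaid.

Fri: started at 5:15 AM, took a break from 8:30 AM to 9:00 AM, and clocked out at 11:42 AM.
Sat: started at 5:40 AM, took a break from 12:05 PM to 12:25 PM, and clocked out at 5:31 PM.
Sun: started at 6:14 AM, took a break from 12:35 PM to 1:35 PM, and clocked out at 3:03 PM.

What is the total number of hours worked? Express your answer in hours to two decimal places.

25.28 hours

Fri: 5:15 AM–11:42 AM = 6 h 27 min; less 30 min break → 5 h 57 min
Sat: 5:40 AM–5:31 PM = 11 h 51 min; less 20 min break → 11 h 31 min
Sun: 6:14 AM–3:03 PM = 8 h 49 min; less 60 min break → 7 h 49 min
Total: 5 h 57 min + 11 h 31 min + 7 h 49 min = 25 h 17 min.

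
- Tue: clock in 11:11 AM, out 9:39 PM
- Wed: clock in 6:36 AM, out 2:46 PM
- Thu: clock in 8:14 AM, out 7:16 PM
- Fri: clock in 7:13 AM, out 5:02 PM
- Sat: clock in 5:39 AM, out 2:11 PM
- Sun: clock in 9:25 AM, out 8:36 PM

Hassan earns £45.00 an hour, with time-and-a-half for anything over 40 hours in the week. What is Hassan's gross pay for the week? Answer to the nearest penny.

£3096.00

Tue: 11:11 AM–9:39 PM = 10 h 28 min
Wed: 6:36 AM–2:46 PM = 8 h 10 min
Thu: 8:14 AM–7:16 PM = 11 h 2 min
Fri: 7:13 AM–5:02 PM = 9 h 49 min
Sat: 5:39 AM–2:11 PM = 8 h 32 min
Sun: 9:25 AM–8:36 PM = 11 h 11 min
Total worked: 59 h 12 min = 3552 min.
Regular 40 h 0 min = 2400 min at £45.00/h; overtime 19 h 12 min = 1152 min at £67.50/h.
Pay = (2400 × £45.00 + 1152 × £67.50) ÷ 60 = £3096.00.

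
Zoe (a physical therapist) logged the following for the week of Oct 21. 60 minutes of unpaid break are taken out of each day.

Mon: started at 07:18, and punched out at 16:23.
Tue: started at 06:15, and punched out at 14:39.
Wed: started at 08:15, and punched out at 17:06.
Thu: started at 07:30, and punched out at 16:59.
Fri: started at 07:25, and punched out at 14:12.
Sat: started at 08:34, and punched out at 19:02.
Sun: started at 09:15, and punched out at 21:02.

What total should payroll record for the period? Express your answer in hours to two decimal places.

Mon: 07:18–16:23 = 9 h 5 min; less 60 min break → 8 h 5 min
Tue: 06:15–14:39 = 8 h 24 min; less 60 min break → 7 h 24 min
Wed: 08:15–17:06 = 8 h 51 min; less 60 min break → 7 h 51 min
Thu: 07:30–16:59 = 9 h 29 min; less 60 min break → 8 h 29 min
Fri: 07:25–14:12 = 6 h 47 min; less 60 min break → 5 h 47 min
Sat: 08:34–19:02 = 10 h 28 min; less 60 min break → 9 h 28 min
Sun: 09:15–21:02 = 11 h 47 min; less 60 min break → 10 h 47 min
Total: 8 h 5 min + 7 h 24 min + 7 h 51 min + 8 h 29 min + 5 h 47 min + 9 h 28 min + 10 h 47 min = 57 h 51 min.

57.85 hours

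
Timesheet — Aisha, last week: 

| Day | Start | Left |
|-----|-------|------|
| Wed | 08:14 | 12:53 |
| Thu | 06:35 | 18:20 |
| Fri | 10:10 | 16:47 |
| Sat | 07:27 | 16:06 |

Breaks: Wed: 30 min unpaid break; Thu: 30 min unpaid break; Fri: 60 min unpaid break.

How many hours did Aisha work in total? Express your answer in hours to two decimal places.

Wed: 08:14–12:53 = 4 h 39 min; less 30 min break → 4 h 9 min
Thu: 06:35–18:20 = 11 h 45 min; less 30 min break → 11 h 15 min
Fri: 10:10–16:47 = 6 h 37 min; less 60 min break → 5 h 37 min
Sat: 07:27–16:06 = 8 h 39 min
Total: 4 h 9 min + 11 h 15 min + 5 h 37 min + 8 h 39 min = 29 h 40 min.

29.67 hours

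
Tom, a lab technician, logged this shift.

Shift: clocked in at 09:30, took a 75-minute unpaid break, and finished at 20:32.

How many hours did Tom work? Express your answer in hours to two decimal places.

Shift: 09:30–20:32 = 11 h 2 min; less 75 min break → 9 h 47 min

9.78 hours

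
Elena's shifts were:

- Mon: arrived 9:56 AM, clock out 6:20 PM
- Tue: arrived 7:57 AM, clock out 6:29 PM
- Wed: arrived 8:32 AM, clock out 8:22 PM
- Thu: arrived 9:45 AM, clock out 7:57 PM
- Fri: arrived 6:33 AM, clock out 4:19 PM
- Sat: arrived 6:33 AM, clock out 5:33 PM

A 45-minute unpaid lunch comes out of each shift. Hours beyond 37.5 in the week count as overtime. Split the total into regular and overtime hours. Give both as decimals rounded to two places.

Mon: 9:56 AM–6:20 PM = 8 h 24 min; less 45 min break → 7 h 39 min
Tue: 7:57 AM–6:29 PM = 10 h 32 min; less 45 min break → 9 h 47 min
Wed: 8:32 AM–8:22 PM = 11 h 50 min; less 45 min break → 11 h 5 min
Thu: 9:45 AM–7:57 PM = 10 h 12 min; less 45 min break → 9 h 27 min
Fri: 6:33 AM–4:19 PM = 9 h 46 min; less 45 min break → 9 h 1 min
Sat: 6:33 AM–5:33 PM = 11 h 0 min; less 45 min break → 10 h 15 min
Total worked: 57 h 14 min = 57.23 h.
Threshold 37.5 h → overtime 19 h 44 min, regular 37 h 30 min.

Regular 37.50 hours, overtime 19.73 hours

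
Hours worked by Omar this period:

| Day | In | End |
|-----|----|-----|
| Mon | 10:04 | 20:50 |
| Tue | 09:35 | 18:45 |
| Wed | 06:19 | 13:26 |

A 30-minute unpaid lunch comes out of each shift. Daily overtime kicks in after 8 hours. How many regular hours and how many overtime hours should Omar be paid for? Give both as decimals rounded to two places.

Mon: 10:04–20:50 = 10 h 46 min; less 30 min break → 10 h 16 min
Tue: 09:35–18:45 = 9 h 10 min; less 30 min break → 8 h 40 min
Wed: 06:19–13:26 = 7 h 7 min; less 30 min break → 6 h 37 min
Mon reg 8 h 0 min / OT 2 h 16 min; Tue reg 8 h 0 min / OT 0 h 40 min; Wed reg 6 h 37 min / OT 0 h 0 min.
Totals: regular 22 h 37 min, overtime 2 h 56 min.

Regular 22.62 hours, overtime 2.93 hours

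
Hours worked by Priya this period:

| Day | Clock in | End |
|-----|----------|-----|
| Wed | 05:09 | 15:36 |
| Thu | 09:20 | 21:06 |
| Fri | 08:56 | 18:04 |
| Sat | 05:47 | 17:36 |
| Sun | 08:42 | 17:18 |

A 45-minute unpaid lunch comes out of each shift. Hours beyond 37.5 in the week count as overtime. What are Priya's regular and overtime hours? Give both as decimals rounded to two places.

Wed: 05:09–15:36 = 10 h 27 min; less 45 min break → 9 h 42 min
Thu: 09:20–21:06 = 11 h 46 min; less 45 min break → 11 h 1 min
Fri: 08:56–18:04 = 9 h 8 min; less 45 min break → 8 h 23 min
Sat: 05:47–17:36 = 11 h 49 min; less 45 min break → 11 h 4 min
Sun: 08:42–17:18 = 8 h 36 min; less 45 min break → 7 h 51 min
Total worked: 48 h 1 min = 48.02 h.
Threshold 37.5 h → overtime 10 h 31 min, regular 37 h 30 min.

Regular 37.50 hours, overtime 10.52 hours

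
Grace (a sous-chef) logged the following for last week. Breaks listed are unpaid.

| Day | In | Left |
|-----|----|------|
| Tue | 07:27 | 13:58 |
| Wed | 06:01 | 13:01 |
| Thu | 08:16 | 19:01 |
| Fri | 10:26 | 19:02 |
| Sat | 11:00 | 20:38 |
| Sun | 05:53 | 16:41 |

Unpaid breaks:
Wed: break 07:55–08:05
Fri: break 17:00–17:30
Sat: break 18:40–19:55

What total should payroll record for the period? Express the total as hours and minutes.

Tue: 07:27–13:58 = 6 h 31 min
Wed: 06:01–13:01 = 7 h 0 min; less 10 min break → 6 h 50 min
Thu: 08:16–19:01 = 10 h 45 min
Fri: 10:26–19:02 = 8 h 36 min; less 30 min break → 8 h 6 min
Sat: 11:00–20:38 = 9 h 38 min; less 75 min break → 8 h 23 min
Sun: 05:53–16:41 = 10 h 48 min
Total: 6 h 31 min + 6 h 50 min + 10 h 45 min + 8 h 6 min + 8 h 23 min + 10 h 48 min = 51 h 23 min.

51 h 23 min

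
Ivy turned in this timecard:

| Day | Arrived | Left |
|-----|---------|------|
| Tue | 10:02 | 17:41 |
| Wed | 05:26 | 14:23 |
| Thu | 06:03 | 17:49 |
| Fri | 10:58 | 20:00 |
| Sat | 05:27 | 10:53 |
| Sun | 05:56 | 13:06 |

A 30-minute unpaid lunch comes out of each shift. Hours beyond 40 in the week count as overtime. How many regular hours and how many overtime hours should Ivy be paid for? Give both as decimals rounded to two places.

Tue: 10:02–17:41 = 7 h 39 min; less 30 min break → 7 h 9 min
Wed: 05:26–14:23 = 8 h 57 min; less 30 min break → 8 h 27 min
Thu: 06:03–17:49 = 11 h 46 min; less 30 min break → 11 h 16 min
Fri: 10:58–20:00 = 9 h 2 min; less 30 min break → 8 h 32 min
Sat: 05:27–10:53 = 5 h 26 min; less 30 min break → 4 h 56 min
Sun: 05:56–13:06 = 7 h 10 min; less 30 min break → 6 h 40 min
Total worked: 47 h 0 min = 47.00 h.
Threshold 40 h → overtime 7 h 0 min, regular 40 h 0 min.

Regular 40.00 hours, overtime 7.00 hours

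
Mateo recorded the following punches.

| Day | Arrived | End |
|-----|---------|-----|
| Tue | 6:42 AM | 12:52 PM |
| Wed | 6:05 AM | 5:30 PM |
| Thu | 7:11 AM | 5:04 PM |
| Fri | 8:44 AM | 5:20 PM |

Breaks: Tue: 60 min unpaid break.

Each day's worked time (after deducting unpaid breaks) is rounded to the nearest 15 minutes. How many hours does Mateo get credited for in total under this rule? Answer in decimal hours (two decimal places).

35.25 hours

Tue: 6:42 AM–12:52 PM = 6 h 10 min − 60 min = 5 h 10 min → rounds to 5 h 15 min
Wed: 6:05 AM–5:30 PM = 11 h 25 min → rounds to 11 h 30 min
Thu: 7:11 AM–5:04 PM = 9 h 53 min → rounds to 10 h 0 min
Fri: 8:44 AM–5:20 PM = 8 h 36 min → rounds to 8 h 30 min
Total credited: 35 h 15 min.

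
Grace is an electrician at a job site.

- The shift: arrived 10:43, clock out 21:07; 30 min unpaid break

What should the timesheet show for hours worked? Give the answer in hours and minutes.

9 h 54 min

The shift: 10:43–21:07 = 10 h 24 min; less 30 min break → 9 h 54 min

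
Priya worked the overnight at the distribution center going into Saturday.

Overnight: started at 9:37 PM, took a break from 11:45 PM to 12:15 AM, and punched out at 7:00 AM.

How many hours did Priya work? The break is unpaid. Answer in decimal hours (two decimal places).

Overnight: 9:37 PM → midnight = 2 h 23 min; midnight → 7:00 AM = 7 h 0 min; span 9 h 23 min; less 30 min break → 8 h 53 min

8.88 hours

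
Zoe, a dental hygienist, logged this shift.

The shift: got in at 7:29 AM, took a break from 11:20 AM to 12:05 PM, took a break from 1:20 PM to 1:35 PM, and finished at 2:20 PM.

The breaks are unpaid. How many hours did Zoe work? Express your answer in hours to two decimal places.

5.85 hours

The shift: 7:29 AM–2:20 PM = 6 h 51 min; less 60 min break → 5 h 51 min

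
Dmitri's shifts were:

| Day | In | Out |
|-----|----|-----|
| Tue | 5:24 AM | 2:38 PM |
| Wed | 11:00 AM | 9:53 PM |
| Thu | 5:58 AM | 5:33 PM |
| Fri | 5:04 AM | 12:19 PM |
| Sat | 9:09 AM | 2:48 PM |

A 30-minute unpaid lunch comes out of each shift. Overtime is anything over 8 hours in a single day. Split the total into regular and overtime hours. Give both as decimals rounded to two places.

Tue: 5:24 AM–2:38 PM = 9 h 14 min; less 30 min break → 8 h 44 min
Wed: 11:00 AM–9:53 PM = 10 h 53 min; less 30 min break → 10 h 23 min
Thu: 5:58 AM–5:33 PM = 11 h 35 min; less 30 min break → 11 h 5 min
Fri: 5:04 AM–12:19 PM = 7 h 15 min; less 30 min break → 6 h 45 min
Sat: 9:09 AM–2:48 PM = 5 h 39 min; less 30 min break → 5 h 9 min
Tue reg 8 h 0 min / OT 0 h 44 min; Wed reg 8 h 0 min / OT 2 h 23 min; Thu reg 8 h 0 min / OT 3 h 5 min; Fri reg 6 h 45 min / OT 0 h 0 min; Sat reg 5 h 9 min / OT 0 h 0 min.
Totals: regular 35 h 54 min, overtime 6 h 12 min.

Regular 35.90 hours, overtime 6.20 hours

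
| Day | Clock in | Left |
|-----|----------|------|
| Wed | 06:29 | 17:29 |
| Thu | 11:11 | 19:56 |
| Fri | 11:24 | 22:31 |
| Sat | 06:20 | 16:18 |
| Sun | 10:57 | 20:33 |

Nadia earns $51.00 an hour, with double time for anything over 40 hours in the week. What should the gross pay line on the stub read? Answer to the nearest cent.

$3104.20

Wed: 06:29–17:29 = 11 h 0 min
Thu: 11:11–19:56 = 8 h 45 min
Fri: 11:24–22:31 = 11 h 7 min
Sat: 06:20–16:18 = 9 h 58 min
Sun: 10:57–20:33 = 9 h 36 min
Total worked: 50 h 26 min = 3026 min.
Regular 40 h 0 min = 2400 min at $51.00/h; overtime 10 h 26 min = 626 min at $102.00/h.
Pay = (2400 × $51.00 + 626 × $102.00) ÷ 60 = $3104.20.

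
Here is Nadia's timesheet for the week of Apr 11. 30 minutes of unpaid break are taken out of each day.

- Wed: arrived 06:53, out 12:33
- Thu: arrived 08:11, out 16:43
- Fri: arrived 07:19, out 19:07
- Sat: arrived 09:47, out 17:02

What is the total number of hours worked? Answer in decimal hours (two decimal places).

31.25 hours

Wed: 06:53–12:33 = 5 h 40 min; less 30 min break → 5 h 10 min
Thu: 08:11–16:43 = 8 h 32 min; less 30 min break → 8 h 2 min
Fri: 07:19–19:07 = 11 h 48 min; less 30 min break → 11 h 18 min
Sat: 09:47–17:02 = 7 h 15 min; less 30 min break → 6 h 45 min
Total: 5 h 10 min + 8 h 2 min + 11 h 18 min + 6 h 45 min = 31 h 15 min.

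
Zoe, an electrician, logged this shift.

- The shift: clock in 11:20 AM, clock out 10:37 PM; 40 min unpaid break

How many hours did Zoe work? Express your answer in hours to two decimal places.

10.62 hours

The shift: 11:20 AM–10:37 PM = 11 h 17 min; less 40 min break → 10 h 37 min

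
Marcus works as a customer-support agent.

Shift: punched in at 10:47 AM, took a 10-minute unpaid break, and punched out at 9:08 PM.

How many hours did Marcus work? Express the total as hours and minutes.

Shift: 10:47 AM–9:08 PM = 10 h 21 min; less 10 min break → 10 h 11 min

10 h 11 min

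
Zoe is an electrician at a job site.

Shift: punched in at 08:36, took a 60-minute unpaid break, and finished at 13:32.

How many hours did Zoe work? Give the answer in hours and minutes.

3 h 56 min

Shift: 08:36–13:32 = 4 h 56 min; less 60 min break → 3 h 56 min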